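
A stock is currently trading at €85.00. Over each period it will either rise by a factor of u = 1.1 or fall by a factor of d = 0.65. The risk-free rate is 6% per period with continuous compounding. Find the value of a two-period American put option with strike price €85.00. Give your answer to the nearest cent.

€4.04

Risk-neutral probability p = (e^0.06 − 0.65)/(1.1 − 0.65) = 0.4118/0.4500 = 0.9152
Terminal stock prices: S_uu = 102.9, S_ud = 60.78, S_dd = 35.91
Terminal payoffs (K − S): max(-17.85, 0) = 0, max(24.22, 0) = 24.22, max(49.09, 0) = 49.09
Node u (S = 93.5): continuation = e^(−0.06)·[0.9152·0.0000 + 0.0848·24.2250] = 1.9348; exercise value = 0.0000 ≤ continuation, so V_u = 1.9348
Node d (S = 55.25): continuation = e^(−0.06)·[0.9152·24.2250 + 0.0848·49.0875] = 24.8000; exercise value = 29.7500 > continuation, so V_d = 29.7500 (exercise)
Node 0 (S = 85): continuation = e^(−0.06)·[0.9152·1.9348 + 0.0848·29.7500] = 4.0437; exercise value = 0.0000 ≤ continuation, so V_0 = 4.0437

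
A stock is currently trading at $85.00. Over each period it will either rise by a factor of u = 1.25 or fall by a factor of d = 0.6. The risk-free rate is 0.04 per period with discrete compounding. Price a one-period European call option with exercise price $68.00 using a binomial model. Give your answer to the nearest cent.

Risk-neutral probability p = (1 + 0.04 − 0.6)/(1.25 − 0.6) = 0.4400/0.6500 = 0.6769
Terminal stock prices: S_u = 106.2, S_d = 51
Terminal payoffs (S − K): max(38.25, 0) = 38.25, max(-17, 0) = 0
Node 0 (S = 85): V_0 = 1/1.04·[0.6769·38.2500 + 0.3231·0.0000] = 24.8964

$24.90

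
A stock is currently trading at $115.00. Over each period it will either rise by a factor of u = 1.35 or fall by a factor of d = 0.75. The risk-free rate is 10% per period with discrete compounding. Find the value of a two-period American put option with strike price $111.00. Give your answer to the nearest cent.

$9.37

Risk-neutral probability p = (1 + 0.1 − 0.75)/(1.35 − 0.75) = 0.3500/0.6000 = 0.5833
Terminal stock prices: S_uu = 209.6, S_ud = 116.4, S_dd = 64.69
Terminal payoffs (K − S): max(-98.59, 0) = 0, max(-5.438, 0) = 0, max(46.31, 0) = 46.31
Node u (S = 155.2): continuation = 1/1.1·[0.5833·0.0000 + 0.4167·0.0000] = 0.0000; exercise value = 0.0000 ≤ continuation, so V_u = 0.0000
Node d (S = 86.25): continuation = 1/1.1·[0.5833·0.0000 + 0.4167·46.3125] = 17.5426; exercise value = 24.7500 > continuation, so V_d = 24.7500 (exercise)
Node 0 (S = 115): continuation = 1/1.1·[0.5833·0.0000 + 0.4167·24.7500] = 9.3750; exercise value = 0.0000 ≤ continuation, so V_0 = 9.3750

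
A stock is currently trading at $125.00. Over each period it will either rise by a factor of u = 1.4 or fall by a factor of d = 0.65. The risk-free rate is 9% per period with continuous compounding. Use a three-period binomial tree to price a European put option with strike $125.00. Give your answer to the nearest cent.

Risk-neutral probability p = (e^0.09 − 0.65)/(1.4 − 0.65) = 0.4442/0.7500 = 0.5922
Terminal stock prices: S_uuu = 343, S_uud = 159.2, S_udd = 73.94, S_ddd = 34.33
Terminal payoffs (K − S): max(-218, 0) = 0, max(-34.25, 0) = 0, max(51.06, 0) = 51.06, max(90.67, 0) = 90.67
Node uu (S = 245): V_uu = e^(−0.09)·[0.5922·0.0000 + 0.4078·0.0000] = 0.0000
Node ud (S = 113.8): V_ud = e^(−0.09)·[0.5922·0.0000 + 0.4078·51.0625] = 19.0295
Node dd (S = 52.81): V_dd = e^(−0.09)·[0.5922·51.0625 + 0.4078·90.6719] = 61.4289
Node u (S = 175): V_u = e^(−0.09)·[0.5922·0.0000 + 0.4078·19.0295] = 7.0918
Node d (S = 81.25): V_d = e^(−0.09)·[0.5922·19.0295 + 0.4078·61.4289] = 33.1927
Node 0 (S = 125): V_0 = e^(−0.09)·[0.5922·7.0918 + 0.4078·33.1927] = 16.2085

$16.21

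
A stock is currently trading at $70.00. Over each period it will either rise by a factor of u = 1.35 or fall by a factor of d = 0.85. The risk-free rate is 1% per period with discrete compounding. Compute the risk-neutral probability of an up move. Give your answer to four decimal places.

p = 0.3200

Risk-neutral probability p = (1 + 0.01 − 0.85)/(1.35 − 0.85) = 0.1600/0.5000 = 0.3200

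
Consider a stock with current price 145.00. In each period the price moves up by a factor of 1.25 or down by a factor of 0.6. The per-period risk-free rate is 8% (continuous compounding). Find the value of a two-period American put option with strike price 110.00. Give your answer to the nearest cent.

5.65

Risk-neutral probability p = (e^0.08 − 0.6)/(1.25 − 0.6) = 0.4833/0.6500 = 0.7435
Terminal stock prices: S_uu = 226.6, S_ud = 108.8, S_dd = 52.2
Terminal payoffs (K − S): max(-116.6, 0) = 0, max(1.25, 0) = 1.25, max(57.8, 0) = 57.8
Node u (S = 181.2): continuation = e^(−0.08)·[0.7435·0.0000 + 0.2565·1.2500] = 0.2960; exercise value = 0.0000 ≤ continuation, so V_u = 0.2960
Node d (S = 87): continuation = e^(−0.08)·[0.7435·1.2500 + 0.2565·57.8000] = 14.5428; exercise value = 23.0000 > continuation, so V_d = 23.0000 (exercise)
Node 0 (S = 145): continuation = e^(−0.08)·[0.7435·0.2960 + 0.2565·23.0000] = 5.6487; exercise value = 0.0000 ≤ continuation, so V_0 = 5.6487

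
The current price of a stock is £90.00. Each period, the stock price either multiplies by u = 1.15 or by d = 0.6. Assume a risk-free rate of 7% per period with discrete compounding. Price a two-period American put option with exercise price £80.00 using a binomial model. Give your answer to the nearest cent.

£5.48

Risk-neutral probability p = (1 + 0.07 − 0.6)/(1.15 − 0.6) = 0.4700/0.5500 = 0.8545
Terminal stock prices: S_uu = 119, S_ud = 62.1, S_dd = 32.4
Terminal payoffs (K − S): max(-39.02, 0) = 0, max(17.9, 0) = 17.9, max(47.6, 0) = 47.6
Node u (S = 103.5): continuation = 1/1.07·[0.8545·0.0000 + 0.1455·17.9000] = 2.4333; exercise value = 0.0000 ≤ continuation, so V_u = 2.4333
Node d (S = 54): continuation = 1/1.07·[0.8545·17.9000 + 0.1455·47.6000] = 20.7664; exercise value = 26.0000 > continuation, so V_d = 26.0000 (exercise)
Node 0 (S = 90): continuation = 1/1.07·[0.8545·2.4333 + 0.1455·26.0000] = 5.4777; exercise value = 0.0000 ≤ continuation, so V_0 = 5.4777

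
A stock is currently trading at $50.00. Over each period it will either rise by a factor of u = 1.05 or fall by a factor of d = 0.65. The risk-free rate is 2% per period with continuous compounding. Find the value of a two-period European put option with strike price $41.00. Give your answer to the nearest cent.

$1.02

Risk-neutral probability p = (e^0.02 − 0.65)/(1.05 − 0.65) = 0.3702/0.4000 = 0.9255
Terminal stock prices: S_uu = 55.12, S_ud = 34.12, S_dd = 21.13
Terminal payoffs (K − S): max(-14.12, 0) = 0, max(6.875, 0) = 6.875, max(19.87, 0) = 19.87
Node u (S = 52.5): V_u = e^(−0.02)·[0.9255·0.0000 + 0.0745·6.8750] = 0.5020
Node d (S = 32.5): V_d = e^(−0.02)·[0.9255·6.8750 + 0.0745·19.8750] = 7.6881
Node 0 (S = 50): V_0 = e^(−0.02)·[0.9255·0.5020 + 0.0745·7.6881] = 1.0168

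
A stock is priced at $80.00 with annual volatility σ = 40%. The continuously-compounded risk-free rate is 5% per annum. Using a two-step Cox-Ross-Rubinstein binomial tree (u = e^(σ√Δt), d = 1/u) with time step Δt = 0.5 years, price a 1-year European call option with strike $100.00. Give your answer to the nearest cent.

$8.73

CRR parameters: u = e^(σ√Δt) = e^(0.4·√0.5) = 1.3269, d = 1/u = 0.7536
Per-period rate: rΔt = 0.05·0.5 = 0.025, so R = e^0.025 = 1.0253
Risk-neutral probability p = (e^0.025 − 0.7536)/(1.3269 − 0.7536) = 0.2717/0.5733 = 0.4739
Terminal stock prices: S_uu = 140.9, S_ud = 80, S_dd = 45.44
Terminal payoffs (S − K): max(40.85, 0) = 40.85, max(-20, 0) = 0, max(-54.56, 0) = 0
Node u (S = 106.2): V_u = e^(−0.025)·[0.4739·40.8523 + 0.5261·0.0000] = 18.8826
Node d (S = 60.29): V_d = e^(−0.025)·[0.4739·0.0000 + 0.5261·0.0000] = 0.0000
Node 0 (S = 80): V_0 = e^(−0.025)·[0.4739·18.8826 + 0.5261·0.0000] = 8.7278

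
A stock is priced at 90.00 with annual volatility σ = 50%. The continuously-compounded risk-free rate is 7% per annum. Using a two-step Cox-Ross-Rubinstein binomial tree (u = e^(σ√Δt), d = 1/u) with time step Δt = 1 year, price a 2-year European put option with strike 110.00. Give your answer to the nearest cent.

29.03

CRR parameters: u = e^(σ√Δt) = e^(0.5·√1) = 1.6487, d = 1/u = 0.6065
Per-period rate: rΔt = 0.07·1 = 0.07, so R = e^0.07 = 1.0725
Risk-neutral probability p = (e^0.07 − 0.6065)/(1.6487 − 0.6065) = 0.4660/1.0422 = 0.4471
Terminal stock prices: S_uu = 244.6, S_ud = 90, S_dd = 33.11
Terminal payoffs (K − S): max(-134.6, 0) = 0, max(20, 0) = 20, max(76.89, 0) = 76.89
Node u (S = 148.4): V_u = e^(−0.07)·[0.4471·0.0000 + 0.5529·20.0000] = 10.3102
Node d (S = 54.59): V_d = e^(−0.07)·[0.4471·20.0000 + 0.5529·76.8909] = 47.9756
Node 0 (S = 90): V_0 = e^(−0.07)·[0.4471·10.3102 + 0.5529·47.9756] = 29.0299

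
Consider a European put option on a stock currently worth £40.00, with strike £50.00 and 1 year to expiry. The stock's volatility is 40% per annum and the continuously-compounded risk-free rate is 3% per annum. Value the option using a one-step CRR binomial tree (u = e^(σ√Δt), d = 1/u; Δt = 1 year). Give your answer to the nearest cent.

CRR parameters: u = e^(σ√Δt) = e^(0.4·√1) = 1.4918, d = 1/u = 0.6703
Per-period rate: rΔt = 0.03·1 = 0.03, so R = e^0.03 = 1.0305
Risk-neutral probability p = (e^0.03 − 0.6703)/(1.4918 − 0.6703) = 0.3601/0.8215 = 0.4384
Terminal stock prices: S_u = 59.67, S_d = 26.81
Terminal payoffs (K − S): max(-9.673, 0) = 0, max(23.19, 0) = 23.19
Node 0 (S = 40): V_0 = e^(−0.03)·[0.4384·0.0000 + 0.5616·23.1872] = 12.6374

£12.64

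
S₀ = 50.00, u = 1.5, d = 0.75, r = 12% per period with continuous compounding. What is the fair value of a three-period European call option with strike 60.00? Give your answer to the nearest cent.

16.09

Risk-neutral probability p = (e^0.12 − 0.75)/(1.5 − 0.75) = 0.3775/0.7500 = 0.5033
Terminal stock prices: S_uuu = 168.8, S_uud = 84.38, S_udd = 42.19, S_ddd = 21.09
Terminal payoffs (S − K): max(108.8, 0) = 108.8, max(24.38, 0) = 24.38, max(-17.81, 0) = 0, max(-38.91, 0) = 0
Node uu (S = 112.5): V_uu = e^(−0.12)·[0.5033·108.7500 + 0.4967·24.3750] = 59.2848
Node ud (S = 56.25): V_ud = e^(−0.12)·[0.5033·24.3750 + 0.4967·0.0000] = 10.8813
Node dd (S = 28.12): V_dd = e^(−0.12)·[0.5033·0.0000 + 0.4967·0.0000] = 0.0000
Node u (S = 75): V_u = e^(−0.12)·[0.5033·59.2848 + 0.4967·10.8813] = 31.2588
Node d (S = 37.5): V_d = e^(−0.12)·[0.5033·10.8813 + 0.4967·0.0000] = 4.8576
Node 0 (S = 50): V_0 = e^(−0.12)·[0.5033·31.2588 + 0.4967·4.8576] = 16.0941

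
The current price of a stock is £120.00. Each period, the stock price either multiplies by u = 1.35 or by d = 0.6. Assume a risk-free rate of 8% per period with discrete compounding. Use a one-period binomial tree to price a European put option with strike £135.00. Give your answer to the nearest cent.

£21.00

Risk-neutral probability p = (1 + 0.08 − 0.6)/(1.35 − 0.6) = 0.4800/0.7500 = 0.6400
Terminal stock prices: S_u = 162, S_d = 72
Terminal payoffs (K − S): max(-27, 0) = 0, max(63, 0) = 63
Node 0 (S = 120): V_0 = 1/1.08·[0.6400·0.0000 + 0.3600·63.0000] = 21.0000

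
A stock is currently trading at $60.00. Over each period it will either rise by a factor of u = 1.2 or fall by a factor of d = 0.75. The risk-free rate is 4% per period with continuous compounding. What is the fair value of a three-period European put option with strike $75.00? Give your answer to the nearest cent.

$13.38

Risk-neutral probability p = (e^0.04 − 0.75)/(1.2 − 0.75) = 0.2908/0.4500 = 0.6462
Terminal stock prices: S_uuu = 103.7, S_uud = 64.8, S_udd = 40.5, S_ddd = 25.31
Terminal payoffs (K − S): max(-28.68, 0) = 0, max(10.2, 0) = 10.2, max(34.5, 0) = 34.5, max(49.69, 0) = 49.69
Node uu (S = 86.4): V_uu = e^(−0.04)·[0.6462·0.0000 + 0.3538·10.2000] = 3.4668
Node ud (S = 54): V_ud = e^(−0.04)·[0.6462·10.2000 + 0.3538·34.5000] = 18.0592
Node dd (S = 33.75): V_dd = e^(−0.04)·[0.6462·34.5000 + 0.3538·49.6875] = 38.3092
Node u (S = 72): V_u = e^(−0.04)·[0.6462·3.4668 + 0.3538·18.0592] = 8.2906
Node d (S = 45): V_d = e^(−0.04)·[0.6462·18.0592 + 0.3538·38.3092] = 24.2337
Node 0 (S = 60): V_0 = e^(−0.04)·[0.6462·8.2906 + 0.3538·24.2337] = 13.3843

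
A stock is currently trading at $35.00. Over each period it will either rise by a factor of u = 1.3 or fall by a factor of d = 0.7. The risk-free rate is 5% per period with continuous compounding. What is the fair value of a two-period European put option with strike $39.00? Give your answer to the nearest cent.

$6.54

Risk-neutral probability p = (e^0.05 − 0.7)/(1.3 − 0.7) = 0.3513/0.6000 = 0.5855
Terminal stock prices: S_uu = 59.15, S_ud = 31.85, S_dd = 17.15
Terminal payoffs (K − S): max(-20.15, 0) = 0, max(7.15, 0) = 7.15, max(21.85, 0) = 21.85
Node u (S = 45.5): V_u = e^(−0.05)·[0.5855·0.0000 + 0.4145·7.1500] = 2.8195
Node d (S = 24.5): V_d = e^(−0.05)·[0.5855·7.1500 + 0.4145·21.8500] = 12.5979
Node 0 (S = 35): V_0 = e^(−0.05)·[0.5855·2.8195 + 0.4145·12.5979] = 6.5379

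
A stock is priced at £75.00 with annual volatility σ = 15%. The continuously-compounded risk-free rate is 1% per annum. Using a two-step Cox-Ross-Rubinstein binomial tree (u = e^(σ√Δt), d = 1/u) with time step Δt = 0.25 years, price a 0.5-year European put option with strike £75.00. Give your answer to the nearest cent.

CRR parameters: u = e^(σ√Δt) = e^(0.15·√0.25) = 1.0779, d = 1/u = 0.9277
Per-period rate: rΔt = 0.01·0.25 = 0.0025, so R = e^0.0025 = 1.0025
Risk-neutral probability p = (e^0.0025 − 0.9277)/(1.0779 − 0.9277) = 0.0748/0.1501 = 0.4979
Terminal stock prices: S_uu = 87.14, S_ud = 75, S_dd = 64.55
Terminal payoffs (K − S): max(-12.14, 0) = 0, max(0, 0) = 0, max(10.45, 0) = 10.45
Node u (S = 80.84): V_u = e^(−0.0025)·[0.4979·0.0000 + 0.5021·0.0000] = 0.0000
Node d (S = 69.58): V_d = e^(−0.0025)·[0.4979·0.0000 + 0.5021·10.4469] = 5.2320
Node 0 (S = 75): V_0 = e^(−0.0025)·[0.4979·0.0000 + 0.5021·5.2320] = 2.6203

£2.62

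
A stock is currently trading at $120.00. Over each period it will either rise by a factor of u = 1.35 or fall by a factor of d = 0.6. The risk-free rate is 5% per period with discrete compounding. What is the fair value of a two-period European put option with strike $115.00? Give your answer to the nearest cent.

$18.17

Risk-neutral probability p = (1 + 0.05 − 0.6)/(1.35 − 0.6) = 0.4500/0.7500 = 0.6000
Terminal stock prices: S_uu = 218.7, S_ud = 97.2, S_dd = 43.2
Terminal payoffs (K − S): max(-103.7, 0) = 0, max(17.8, 0) = 17.8, max(71.8, 0) = 71.8
Node u (S = 162): V_u = 1/1.05·[0.6000·0.0000 + 0.4000·17.8000] = 6.7810
Node d (S = 72): V_d = 1/1.05·[0.6000·17.8000 + 0.4000·71.8000] = 37.5238
Node 0 (S = 120): V_0 = 1/1.05·[0.6000·6.7810 + 0.4000·37.5238] = 18.1696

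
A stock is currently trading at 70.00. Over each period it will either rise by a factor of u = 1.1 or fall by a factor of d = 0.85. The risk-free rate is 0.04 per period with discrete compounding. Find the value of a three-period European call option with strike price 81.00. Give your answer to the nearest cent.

Risk-neutral probability p = (1 + 0.04 − 0.85)/(1.1 − 0.85) = 0.1900/0.2500 = 0.7600
Terminal stock prices: S_uuu = 93.17, S_uud = 72, S_udd = 55.63, S_ddd = 42.99
Terminal payoffs (S − K): max(12.17, 0) = 12.17, max(-9.005, 0) = 0, max(-25.37, 0) = 0, max(-38.01, 0) = 0
Node uu (S = 84.7): V_uu = 1/1.04·[0.7600·12.1700 + 0.2400·0.0000] = 8.8935
Node ud (S = 65.45): V_ud = 1/1.04·[0.7600·0.0000 + 0.2400·0.0000] = 0.0000
Node dd (S = 50.57): V_dd = 1/1.04·[0.7600·0.0000 + 0.2400·0.0000] = 0.0000
Node u (S = 77): V_u = 1/1.04·[0.7600·8.8935 + 0.2400·0.0000] = 6.4991
Node d (S = 59.5): V_d = 1/1.04·[0.7600·0.0000 + 0.2400·0.0000] = 0.0000
Node 0 (S = 70): V_0 = 1/1.04·[0.7600·6.4991 + 0.2400·0.0000] = 4.7493

4.75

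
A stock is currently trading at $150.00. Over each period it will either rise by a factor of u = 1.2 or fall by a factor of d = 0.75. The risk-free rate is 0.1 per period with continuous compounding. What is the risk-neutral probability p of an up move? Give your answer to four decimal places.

Risk-neutral probability p = (e^0.1 − 0.75)/(1.2 − 0.75) = 0.3552/0.4500 = 0.7893

p = 0.7893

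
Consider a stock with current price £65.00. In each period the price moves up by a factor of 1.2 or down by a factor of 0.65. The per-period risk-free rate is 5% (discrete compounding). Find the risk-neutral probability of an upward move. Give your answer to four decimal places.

p = 0.7273

Risk-neutral probability p = (1 + 0.05 − 0.65)/(1.2 − 0.65) = 0.4000/0.5500 = 0.7273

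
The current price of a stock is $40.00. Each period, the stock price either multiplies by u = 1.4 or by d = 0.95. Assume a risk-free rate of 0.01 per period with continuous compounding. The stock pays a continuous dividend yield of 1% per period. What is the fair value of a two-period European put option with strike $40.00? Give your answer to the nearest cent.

Per-period risk-free factor R = e^0.01 = 1.0101; dividend-adjusted growth = e^(0.01−0.01) = 1.0000.
Risk-neutral probability p = (1.0000 − 0.95)/(1.4 − 0.95) = 0.0500/0.4500 = 0.1111
Terminal stock prices: S_uu = 78.4, S_ud = 53.2, S_dd = 36.1
Terminal payoffs (K − S): max(-38.4, 0) = 0, max(-13.2, 0) = 0, max(3.9, 0) = 3.9
Node u (S = 56): V_u = e^(−0.01)·[0.1111·0.0000 + 0.8889·0.0000] = 0.0000
Node d (S = 38): V_d = e^(−0.01)·[0.1111·0.0000 + 0.8889·3.9000] = 3.4322
Node 0 (S = 40): V_0 = e^(−0.01)·[0.1111·0.0000 + 0.8889·3.4322] = 3.0205

$3.02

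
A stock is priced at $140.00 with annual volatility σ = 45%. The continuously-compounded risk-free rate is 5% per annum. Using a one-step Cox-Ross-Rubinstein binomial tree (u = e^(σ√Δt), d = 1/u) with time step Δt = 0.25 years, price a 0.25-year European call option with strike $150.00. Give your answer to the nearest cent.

CRR parameters: u = e^(σ√Δt) = e^(0.45·√0.25) = 1.2523, d = 1/u = 0.7985
Per-period rate: rΔt = 0.05·0.25 = 0.0125, so R = e^0.0125 = 1.0126
Risk-neutral probability p = (e^0.0125 − 0.7985)/(1.2523 − 0.7985) = 0.2141/0.4538 = 0.4717
Terminal stock prices: S_u = 175.3, S_d = 111.8
Terminal payoffs (S − K): max(25.33, 0) = 25.33, max(-38.21, 0) = 0
Node 0 (S = 140): V_0 = e^(−0.0125)·[0.4717·25.3252 + 0.5283·0.0000] = 11.7976

$11.80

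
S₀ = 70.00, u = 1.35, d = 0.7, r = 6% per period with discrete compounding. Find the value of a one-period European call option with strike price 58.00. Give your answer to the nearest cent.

Risk-neutral probability p = (1 + 0.06 − 0.7)/(1.35 − 0.7) = 0.3600/0.6500 = 0.5538
Terminal stock prices: S_u = 94.5, S_d = 49
Terminal payoffs (S − K): max(36.5, 0) = 36.5, max(-9, 0) = 0
Node 0 (S = 70): V_0 = 1/1.06·[0.5538·36.5000 + 0.4462·0.0000] = 19.0711

19.07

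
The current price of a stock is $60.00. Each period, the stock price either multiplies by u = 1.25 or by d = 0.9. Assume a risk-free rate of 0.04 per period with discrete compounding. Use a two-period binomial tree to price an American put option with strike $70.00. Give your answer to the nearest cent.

Risk-neutral probability p = (1 + 0.04 − 0.9)/(1.25 − 0.9) = 0.1400/0.3500 = 0.4000
Terminal stock prices: S_uu = 93.75, S_ud = 67.5, S_dd = 48.6
Terminal payoffs (K − S): max(-23.75, 0) = 0, max(2.5, 0) = 2.5, max(21.4, 0) = 21.4
Node u (S = 75): continuation = 1/1.04·[0.4000·0.0000 + 0.6000·2.5000] = 1.4423; exercise value = 0.0000 ≤ continuation, so V_u = 1.4423
Node d (S = 54): continuation = 1/1.04·[0.4000·2.5000 + 0.6000·21.4000] = 13.3077; exercise value = 16.0000 > continuation, so V_d = 16.0000 (exercise)
Node 0 (S = 60): continuation = 1/1.04·[0.4000·1.4423 + 0.6000·16.0000] = 9.7855; exercise value = 10.0000 > continuation, so V_0 = 10.0000 (exercise)

$10.00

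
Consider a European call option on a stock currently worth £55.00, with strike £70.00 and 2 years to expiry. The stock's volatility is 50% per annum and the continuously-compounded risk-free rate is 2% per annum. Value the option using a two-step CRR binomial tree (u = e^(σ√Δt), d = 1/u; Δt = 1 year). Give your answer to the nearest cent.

CRR parameters: u = e^(σ√Δt) = e^(0.5·√1) = 1.6487, d = 1/u = 0.6065
Per-period rate: rΔt = 0.02·1 = 0.02, so R = e^0.02 = 1.0202
Risk-neutral probability p = (e^0.02 − 0.6065)/(1.6487 − 0.6065) = 0.4137/1.0422 = 0.3969
Terminal stock prices: S_uu = 149.5, S_ud = 55, S_dd = 20.23
Terminal payoffs (S − K): max(79.51, 0) = 79.51, max(-15, 0) = 0, max(-49.77, 0) = 0
Node u (S = 90.68): V_u = e^(−0.02)·[0.3969·79.5055 + 0.6031·0.0000] = 30.9328
Node d (S = 33.36): V_d = e^(−0.02)·[0.3969·0.0000 + 0.6031·0.0000] = 0.0000
Node 0 (S = 55): V_0 = e^(−0.02)·[0.3969·30.9328 + 0.6031·0.0000] = 12.0348

£12.03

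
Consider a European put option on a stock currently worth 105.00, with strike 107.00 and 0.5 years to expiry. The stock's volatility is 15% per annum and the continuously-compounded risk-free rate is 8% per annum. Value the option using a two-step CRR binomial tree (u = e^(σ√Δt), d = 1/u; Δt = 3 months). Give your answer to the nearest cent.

CRR parameters: u = e^(σ√Δt) = e^(0.15·√0.25) = 1.0779, d = 1/u = 0.9277
Per-period rate: rΔt = 0.08·0.25 = 0.02, so R = e^0.02 = 1.0202
Risk-neutral probability p = (e^0.02 − 0.9277)/(1.0779 − 0.9277) = 0.0925/0.1501 = 0.6158
Terminal stock prices: S_uu = 122, S_ud = 105, S_dd = 90.37
Terminal payoffs (K − S): max(-14.99, 0) = 0, max(2, 0) = 2, max(16.63, 0) = 16.63
Node u (S = 113.2): V_u = e^(−0.02)·[0.6158·0.0000 + 0.3842·2.0000] = 0.7532
Node d (S = 97.41): V_d = e^(−0.02)·[0.6158·2.0000 + 0.3842·16.6257] = 7.4682
Node 0 (S = 105): V_0 = e^(−0.02)·[0.6158·0.7532 + 0.3842·7.4682] = 3.2670

3.27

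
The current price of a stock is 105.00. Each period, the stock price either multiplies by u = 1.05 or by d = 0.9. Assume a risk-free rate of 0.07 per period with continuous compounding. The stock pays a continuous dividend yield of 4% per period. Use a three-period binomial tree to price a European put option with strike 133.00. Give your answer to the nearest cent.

14.68

Per-period risk-free factor R = e^0.07 = 1.0725; dividend-adjusted growth = e^(0.07−0.04) = 1.0305.
Risk-neutral probability p = (1.0305 − 0.9)/(1.05 − 0.9) = 0.1305/0.1500 = 0.8697
Terminal stock prices: S_uuu = 121.6, S_uud = 104.2, S_udd = 89.3, S_ddd = 76.55
Terminal payoffs (K − S): max(11.45, 0) = 11.45, max(28.81, 0) = 28.81, max(43.7, 0) = 43.7, max(56.45, 0) = 56.45
Node uu (S = 115.8): V_uu = e^(−0.07)·[0.8697·11.4494 + 0.1303·28.8137] = 12.7850
Node ud (S = 99.23): V_ud = e^(−0.07)·[0.8697·28.8137 + 0.1303·43.6975] = 28.6740
Node dd (S = 85.05): V_dd = e^(−0.07)·[0.8697·43.6975 + 0.1303·56.4550] = 42.2932
Node u (S = 110.2): V_u = e^(−0.07)·[0.8697·12.7850 + 0.1303·28.6740] = 13.8511
Node d (S = 94.5): V_d = e^(−0.07)·[0.8697·28.6740 + 0.1303·42.2932] = 28.3902
Node 0 (S = 105): V_0 = e^(−0.07)·[0.8697·13.8511 + 0.1303·28.3902] = 14.6811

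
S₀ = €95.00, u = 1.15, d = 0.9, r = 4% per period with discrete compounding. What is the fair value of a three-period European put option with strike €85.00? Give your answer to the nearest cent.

€1.19

Risk-neutral probability p = (1 + 0.04 − 0.9)/(1.15 − 0.9) = 0.1400/0.2500 = 0.5600
Terminal stock prices: S_uuu = 144.5, S_uud = 113.1, S_udd = 88.49, S_ddd = 69.26
Terminal payoffs (K − S): max(-59.48, 0) = 0, max(-28.07, 0) = 0, max(-3.492, 0) = 0, max(15.74, 0) = 15.74
Node uu (S = 125.6): V_uu = 1/1.04·[0.5600·0.0000 + 0.4400·0.0000] = 0.0000
Node ud (S = 98.32): V_ud = 1/1.04·[0.5600·0.0000 + 0.4400·0.0000] = 0.0000
Node dd (S = 76.95): V_dd = 1/1.04·[0.5600·0.0000 + 0.4400·15.7450] = 6.6613
Node u (S = 109.2): V_u = 1/1.04·[0.5600·0.0000 + 0.4400·0.0000] = 0.0000
Node d (S = 85.5): V_d = 1/1.04·[0.5600·0.0000 + 0.4400·6.6613] = 2.8183
Node 0 (S = 95): V_0 = 1/1.04·[0.5600·0.0000 + 0.4400·2.8183] = 1.1923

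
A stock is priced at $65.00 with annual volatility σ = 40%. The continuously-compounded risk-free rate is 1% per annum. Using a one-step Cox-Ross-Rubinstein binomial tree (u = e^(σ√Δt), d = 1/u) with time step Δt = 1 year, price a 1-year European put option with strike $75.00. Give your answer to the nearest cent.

$18.25

CRR parameters: u = e^(σ√Δt) = e^(0.4·√1) = 1.4918, d = 1/u = 0.6703
Per-period rate: rΔt = 0.01·1 = 0.01, so R = e^0.01 = 1.0101
Risk-neutral probability p = (e^0.01 − 0.6703)/(1.4918 − 0.6703) = 0.3397/0.8215 = 0.4135
Terminal stock prices: S_u = 96.97, S_d = 43.57
Terminal payoffs (K − S): max(-21.97, 0) = 0, max(31.43, 0) = 31.43
Node 0 (S = 65): V_0 = e^(−0.01)·[0.4135·0.0000 + 0.5865·31.4292] = 18.2484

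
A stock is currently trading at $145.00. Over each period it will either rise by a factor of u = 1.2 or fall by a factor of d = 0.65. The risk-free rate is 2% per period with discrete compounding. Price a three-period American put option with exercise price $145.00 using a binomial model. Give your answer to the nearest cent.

$24.33

Risk-neutral probability p = (1 + 0.02 − 0.65)/(1.2 − 0.65) = 0.3700/0.5500 = 0.6727
Terminal stock prices: S_uuu = 250.6, S_uud = 135.7, S_udd = 73.52, S_ddd = 39.82
Terminal payoffs (K − S): max(-105.6, 0) = 0, max(9.28, 0) = 9.28, max(71.48, 0) = 71.48, max(105.2, 0) = 105.2
Node uu (S = 208.8): continuation = 1/1.02·[0.6727·0.0000 + 0.3273·9.2800] = 2.9775; exercise value = 0.0000 ≤ continuation, so V_uu = 2.9775
Node ud (S = 113.1): continuation = 1/1.02·[0.6727·9.2800 + 0.3273·71.4850] = 29.0569; exercise value = 31.9000 > continuation, so V_ud = 31.9000 (exercise)
Node dd (S = 61.26): continuation = 1/1.02·[0.6727·71.4850 + 0.3273·105.1794] = 80.8944; exercise value = 83.7375 > continuation, so V_dd = 83.7375 (exercise)
Node u (S = 174): continuation = 1/1.02·[0.6727·2.9775 + 0.3273·31.9000] = 12.1991; exercise value = 0.0000 ≤ continuation, so V_u = 12.1991
Node d (S = 94.25): continuation = 1/1.02·[0.6727·31.9000 + 0.3273·83.7375] = 47.9069; exercise value = 50.7500 > continuation, so V_d = 50.7500 (exercise)
Node 0 (S = 145): continuation = 1/1.02·[0.6727·12.1991 + 0.3273·50.7500] = 24.3292; exercise value = 0.0000 ≤ continuation, so V_0 = 24.3292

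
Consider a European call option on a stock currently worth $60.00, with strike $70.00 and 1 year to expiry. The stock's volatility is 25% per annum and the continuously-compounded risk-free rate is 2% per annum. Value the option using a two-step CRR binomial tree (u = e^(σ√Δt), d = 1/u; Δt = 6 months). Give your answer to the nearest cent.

$3.55

CRR parameters: u = e^(σ√Δt) = e^(0.25·√0.5) = 1.1934, d = 1/u = 0.8380
Per-period rate: rΔt = 0.02·0.5 = 0.01, so R = e^0.01 = 1.0101
Risk-neutral probability p = (e^0.01 − 0.8380)/(1.1934 − 0.8380) = 0.1721/0.3554 = 0.4842
Terminal stock prices: S_uu = 85.45, S_ud = 60, S_dd = 42.13
Terminal payoffs (S − K): max(15.45, 0) = 15.45, max(-10, 0) = 0, max(-27.87, 0) = 0
Node u (S = 71.6): V_u = e^(−0.01)·[0.4842·15.4471 + 0.5158·0.0000] = 7.4051
Node d (S = 50.28): V_d = e^(−0.01)·[0.4842·0.0000 + 0.5158·0.0000] = 0.0000
Node 0 (S = 60): V_0 = e^(−0.01)·[0.4842·7.4051 + 0.5158·0.0000] = 3.5499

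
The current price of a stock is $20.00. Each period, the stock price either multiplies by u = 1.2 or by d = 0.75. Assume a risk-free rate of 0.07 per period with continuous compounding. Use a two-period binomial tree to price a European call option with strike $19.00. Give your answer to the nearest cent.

$4.38

Risk-neutral probability p = (e^0.07 − 0.75)/(1.2 − 0.75) = 0.3225/0.4500 = 0.7167
Terminal stock prices: S_uu = 28.8, S_ud = 18, S_dd = 11.25
Terminal payoffs (S − K): max(9.8, 0) = 9.8, max(-1, 0) = 0, max(-7.75, 0) = 0
Node u (S = 24): V_u = e^(−0.07)·[0.7167·9.8000 + 0.2833·0.0000] = 6.5487
Node d (S = 15): V_d = e^(−0.07)·[0.7167·0.0000 + 0.2833·0.0000] = 0.0000
Node 0 (S = 20): V_0 = e^(−0.07)·[0.7167·6.5487 + 0.2833·0.0000] = 4.3760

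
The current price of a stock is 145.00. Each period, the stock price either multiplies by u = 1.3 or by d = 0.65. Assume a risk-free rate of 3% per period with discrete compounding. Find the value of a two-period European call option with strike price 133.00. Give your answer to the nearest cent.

36.10

Risk-neutral probability p = (1 + 0.03 − 0.65)/(1.3 − 0.65) = 0.3800/0.6500 = 0.5846
Terminal stock prices: S_uu = 245.1, S_ud = 122.5, S_dd = 61.26
Terminal payoffs (S − K): max(112.1, 0) = 112.1, max(-10.47, 0) = 0, max(-71.74, 0) = 0
Node u (S = 188.5): V_u = 1/1.03·[0.5846·112.0500 + 0.4154·0.0000] = 63.5982
Node d (S = 94.25): V_d = 1/1.03·[0.5846·0.0000 + 0.4154·0.0000] = 0.0000
Node 0 (S = 145): V_0 = 1/1.03·[0.5846·63.5982 + 0.4154·0.0000] = 36.0976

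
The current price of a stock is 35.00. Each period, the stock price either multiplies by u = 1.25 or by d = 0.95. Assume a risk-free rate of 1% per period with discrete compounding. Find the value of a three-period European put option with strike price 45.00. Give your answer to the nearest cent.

9.51

Risk-neutral probability p = (1 + 0.01 − 0.95)/(1.25 − 0.95) = 0.0600/0.3000 = 0.2000
Terminal stock prices: S_uuu = 68.36, S_uud = 51.95, S_udd = 39.48, S_ddd = 30.01
Terminal payoffs (K − S): max(-23.36, 0) = 0, max(-6.953, 0) = 0, max(5.516, 0) = 5.516, max(14.99, 0) = 14.99
Node uu (S = 54.69): V_uu = 1/1.01·[0.2000·0.0000 + 0.8000·0.0000] = 0.0000
Node ud (S = 41.56): V_ud = 1/1.01·[0.2000·0.0000 + 0.8000·5.5156] = 4.3688
Node dd (S = 31.59): V_dd = 1/1.01·[0.2000·5.5156 + 0.8000·14.9919] = 12.9670
Node u (S = 43.75): V_u = 1/1.01·[0.2000·0.0000 + 0.8000·4.3688] = 3.4604
Node d (S = 33.25): V_d = 1/1.01·[0.2000·4.3688 + 0.8000·12.9670] = 11.1360
Node 0 (S = 35): V_0 = 1/1.01·[0.2000·3.4604 + 0.8000·11.1360] = 9.5058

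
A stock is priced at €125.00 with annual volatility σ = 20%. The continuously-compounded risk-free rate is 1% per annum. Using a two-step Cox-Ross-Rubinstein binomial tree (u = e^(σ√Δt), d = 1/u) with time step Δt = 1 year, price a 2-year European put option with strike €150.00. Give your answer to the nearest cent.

€30.10

CRR parameters: u = e^(σ√Δt) = e^(0.2·√1) = 1.2214, d = 1/u = 0.8187
Per-period rate: rΔt = 0.01·1 = 0.01, so R = e^0.01 = 1.0101
Risk-neutral probability p = (e^0.01 − 0.8187)/(1.2214 − 0.8187) = 0.1913/0.4027 = 0.4751
Terminal stock prices: S_uu = 186.5, S_ud = 125, S_dd = 83.79
Terminal payoffs (K − S): max(-36.48, 0) = 0, max(25, 0) = 25, max(66.21, 0) = 66.21
Node u (S = 152.7): V_u = e^(−0.01)·[0.4751·0.0000 + 0.5249·25.0000] = 12.9913
Node d (S = 102.3): V_d = e^(−0.01)·[0.4751·25.0000 + 0.5249·66.2100] = 46.1661
Node 0 (S = 125): V_0 = e^(−0.01)·[0.4751·12.9913 + 0.5249·46.1661] = 30.1014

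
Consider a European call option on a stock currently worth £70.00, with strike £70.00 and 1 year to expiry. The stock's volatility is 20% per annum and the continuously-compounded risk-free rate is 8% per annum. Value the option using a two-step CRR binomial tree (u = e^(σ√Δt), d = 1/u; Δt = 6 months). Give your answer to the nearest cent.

£7.82

CRR parameters: u = e^(σ√Δt) = e^(0.2·√0.5) = 1.1519, d = 1/u = 0.8681
Per-period rate: rΔt = 0.08·0.5 = 0.04, so R = e^0.04 = 1.0408
Risk-neutral probability p = (e^0.04 − 0.8681)/(1.1519 − 0.8681) = 0.1727/0.2838 = 0.6085
Terminal stock prices: S_uu = 92.88, S_ud = 70, S_dd = 52.75
Terminal payoffs (S − K): max(22.88, 0) = 22.88, max(0, 0) = 0, max(-17.25, 0) = 0
Node u (S = 80.63): V_u = e^(−0.04)·[0.6085·22.8828 + 0.3915·0.0000] = 13.3784
Node d (S = 60.77): V_d = e^(−0.04)·[0.6085·0.0000 + 0.3915·0.0000] = 0.0000
Node 0 (S = 70): V_0 = e^(−0.04)·[0.6085·13.3784 + 0.3915·0.0000] = 7.8217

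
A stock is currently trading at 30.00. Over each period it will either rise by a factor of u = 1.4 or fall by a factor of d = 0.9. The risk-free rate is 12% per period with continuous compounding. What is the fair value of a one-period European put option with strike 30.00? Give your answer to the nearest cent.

1.45

Risk-neutral probability p = (e^0.12 − 0.9)/(1.4 − 0.9) = 0.2275/0.5000 = 0.4550
Terminal stock prices: S_u = 42, S_d = 27
Terminal payoffs (K − S): max(-12, 0) = 0, max(3, 0) = 3
Node 0 (S = 30): V_0 = e^(−0.12)·[0.4550·0.0000 + 0.5450·3.0000] = 1.4501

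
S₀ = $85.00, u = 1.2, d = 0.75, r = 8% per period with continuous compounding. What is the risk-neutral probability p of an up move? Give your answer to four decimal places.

Risk-neutral probability p = (e^0.08 − 0.75)/(1.2 − 0.75) = 0.3333/0.4500 = 0.7406

p = 0.7406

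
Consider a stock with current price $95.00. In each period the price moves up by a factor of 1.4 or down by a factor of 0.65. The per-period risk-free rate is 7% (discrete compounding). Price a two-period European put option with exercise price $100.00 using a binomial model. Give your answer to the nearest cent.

$15.95

Risk-neutral probability p = (1 + 0.07 − 0.65)/(1.4 − 0.65) = 0.4200/0.7500 = 0.5600
Terminal stock prices: S_uu = 186.2, S_ud = 86.45, S_dd = 40.14
Terminal payoffs (K − S): max(-86.2, 0) = 0, max(13.55, 0) = 13.55, max(59.86, 0) = 59.86
Node u (S = 133): V_u = 1/1.07·[0.5600·0.0000 + 0.4400·13.5500] = 5.5720
Node d (S = 61.75): V_d = 1/1.07·[0.5600·13.5500 + 0.4400·59.8625] = 31.7079
Node 0 (S = 95): V_0 = 1/1.07·[0.5600·5.5720 + 0.4400·31.7079] = 15.9549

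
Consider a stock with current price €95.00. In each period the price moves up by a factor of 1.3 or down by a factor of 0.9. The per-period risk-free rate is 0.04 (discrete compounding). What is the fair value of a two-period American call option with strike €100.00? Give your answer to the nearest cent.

€11.55

Risk-neutral probability p = (1 + 0.04 − 0.9)/(1.3 − 0.9) = 0.1400/0.4000 = 0.3500
Terminal stock prices: S_uu = 160.6, S_ud = 111.2, S_dd = 76.95
Terminal payoffs (S − K): max(60.55, 0) = 60.55, max(11.15, 0) = 11.15, max(-23.05, 0) = 0
Node u (S = 123.5): continuation = 1/1.04·[0.3500·60.5500 + 0.6500·11.1500] = 27.3462; exercise value = 23.5000 ≤ continuation, so V_u = 27.3462
Node d (S = 85.5): continuation = 1/1.04·[0.3500·11.1500 + 0.6500·0.0000] = 3.7524; exercise value = 0.0000 ≤ continuation, so V_d = 3.7524
Node 0 (S = 95): continuation = 1/1.04·[0.3500·27.3462 + 0.6500·3.7524] = 11.5483; exercise value = 0.0000 ≤ continuation, so V_0 = 11.5483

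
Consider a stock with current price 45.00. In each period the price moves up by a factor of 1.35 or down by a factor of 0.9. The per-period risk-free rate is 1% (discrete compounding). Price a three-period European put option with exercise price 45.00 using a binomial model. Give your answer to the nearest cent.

Risk-neutral probability p = (1 + 0.01 − 0.9)/(1.35 − 0.9) = 0.1100/0.4500 = 0.2444
Terminal stock prices: S_uuu = 110.7, S_uud = 73.81, S_udd = 49.21, S_ddd = 32.81
Terminal payoffs (K − S): max(-65.72, 0) = 0, max(-28.81, 0) = 0, max(-4.208, 0) = 0, max(12.19, 0) = 12.19
Node uu (S = 82.01): V_uu = 1/1.01·[0.2444·0.0000 + 0.7556·0.0000] = 0.0000
Node ud (S = 54.68): V_ud = 1/1.01·[0.2444·0.0000 + 0.7556·0.0000] = 0.0000
Node dd (S = 36.45): V_dd = 1/1.01·[0.2444·0.0000 + 0.7556·12.1950] = 9.1228
Node u (S = 60.75): V_u = 1/1.01·[0.2444·0.0000 + 0.7556·0.0000] = 0.0000
Node d (S = 40.5): V_d = 1/1.01·[0.2444·0.0000 + 0.7556·9.1228] = 6.8245
Node 0 (S = 45): V_0 = 1/1.01·[0.2444·0.0000 + 0.7556·6.8245] = 5.1052

5.11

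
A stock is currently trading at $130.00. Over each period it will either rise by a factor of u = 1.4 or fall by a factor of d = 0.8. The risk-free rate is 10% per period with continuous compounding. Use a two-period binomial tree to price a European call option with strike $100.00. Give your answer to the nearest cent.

Risk-neutral probability p = (e^0.1 − 0.8)/(1.4 − 0.8) = 0.3052/0.6000 = 0.5086
Terminal stock prices: S_uu = 254.8, S_ud = 145.6, S_dd = 83.2
Terminal payoffs (S − K): max(154.8, 0) = 154.8, max(45.6, 0) = 45.6, max(-16.8, 0) = 0
Node u (S = 182): V_u = e^(−0.1)·[0.5086·154.8000 + 0.4914·45.6000] = 91.5163
Node d (S = 104): V_d = e^(−0.1)·[0.5086·45.6000 + 0.4914·0.0000] = 20.9859
Node 0 (S = 130): V_0 = e^(−0.1)·[0.5086·91.5163 + 0.4914·20.9859] = 51.4481

$51.45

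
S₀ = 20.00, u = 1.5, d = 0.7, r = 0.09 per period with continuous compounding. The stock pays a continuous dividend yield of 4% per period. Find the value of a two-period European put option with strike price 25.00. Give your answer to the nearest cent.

Per-period risk-free factor R = e^0.09 = 1.0942; dividend-adjusted growth = e^(0.09−0.04) = 1.0513.
Risk-neutral probability p = (1.0513 − 0.7)/(1.5 − 0.7) = 0.3513/0.8000 = 0.4391
Terminal stock prices: S_uu = 45, S_ud = 21, S_dd = 9.8
Terminal payoffs (K − S): max(-20, 0) = 0, max(4, 0) = 4, max(15.2, 0) = 15.2
Node u (S = 30): V_u = e^(−0.09)·[0.4391·0.0000 + 0.5609·4.0000] = 2.0505
Node d (S = 14): V_d = e^(−0.09)·[0.4391·4.0000 + 0.5609·15.2000] = 9.3972
Node 0 (S = 20): V_0 = e^(−0.09)·[0.4391·2.0505 + 0.5609·9.3972] = 5.6402

5.64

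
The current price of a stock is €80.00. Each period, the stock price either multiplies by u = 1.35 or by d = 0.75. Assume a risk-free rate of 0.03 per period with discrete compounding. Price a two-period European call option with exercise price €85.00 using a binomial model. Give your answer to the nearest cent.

€12.48

Risk-neutral probability p = (1 + 0.03 − 0.75)/(1.35 − 0.75) = 0.2800/0.6000 = 0.4667
Terminal stock prices: S_uu = 145.8, S_ud = 81, S_dd = 45
Terminal payoffs (S − K): max(60.8, 0) = 60.8, max(-4, 0) = 0, max(-40, 0) = 0
Node u (S = 108): V_u = 1/1.03·[0.4667·60.8000 + 0.5333·0.0000] = 27.5469
Node d (S = 60): V_d = 1/1.03·[0.4667·0.0000 + 0.5333·0.0000] = 0.0000
Node 0 (S = 80): V_0 = 1/1.03·[0.4667·27.5469 + 0.5333·0.0000] = 12.4808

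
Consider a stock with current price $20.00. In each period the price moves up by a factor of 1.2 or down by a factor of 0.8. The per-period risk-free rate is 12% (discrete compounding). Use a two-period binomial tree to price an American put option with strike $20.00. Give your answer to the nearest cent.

Risk-neutral probability p = (1 + 0.12 − 0.8)/(1.2 − 0.8) = 0.3200/0.4000 = 0.8000
Terminal stock prices: S_uu = 28.8, S_ud = 19.2, S_dd = 12.8
Terminal payoffs (K − S): max(-8.8, 0) = 0, max(0.8, 0) = 0.8, max(7.2, 0) = 7.2
Node u (S = 24): continuation = 1/1.12·[0.8000·0.0000 + 0.2000·0.8000] = 0.1429; exercise value = 0.0000 ≤ continuation, so V_u = 0.1429
Node d (S = 16): continuation = 1/1.12·[0.8000·0.8000 + 0.2000·7.2000] = 1.8571; exercise value = 4.0000 > continuation, so V_d = 4.0000 (exercise)
Node 0 (S = 20): continuation = 1/1.12·[0.8000·0.1429 + 0.2000·4.0000] = 0.8163; exercise value = 0.0000 ≤ continuation, so V_0 = 0.8163

$0.82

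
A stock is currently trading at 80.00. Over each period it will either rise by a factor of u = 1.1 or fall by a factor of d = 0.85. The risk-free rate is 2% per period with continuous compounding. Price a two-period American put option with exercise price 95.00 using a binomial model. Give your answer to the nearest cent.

Risk-neutral probability p = (e^0.02 − 0.85)/(1.1 − 0.85) = 0.1702/0.2500 = 0.6808
Terminal stock prices: S_uu = 96.8, S_ud = 74.8, S_dd = 57.8
Terminal payoffs (K − S): max(-1.8, 0) = 0, max(20.2, 0) = 20.2, max(37.2, 0) = 37.2
Node u (S = 88): continuation = e^(−0.02)·[0.6808·0.0000 + 0.3192·20.2000] = 6.3201; exercise value = 7.0000 > continuation, so V_u = 7.0000 (exercise)
Node d (S = 68): continuation = e^(−0.02)·[0.6808·20.2000 + 0.3192·37.2000] = 25.1189; exercise value = 27.0000 > continuation, so V_d = 27.0000 (exercise)
Node 0 (S = 80): continuation = e^(−0.02)·[0.6808·7.0000 + 0.3192·27.0000] = 13.1189; exercise value = 15.0000 > continuation, so V_0 = 15.0000 (exercise)

15.00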